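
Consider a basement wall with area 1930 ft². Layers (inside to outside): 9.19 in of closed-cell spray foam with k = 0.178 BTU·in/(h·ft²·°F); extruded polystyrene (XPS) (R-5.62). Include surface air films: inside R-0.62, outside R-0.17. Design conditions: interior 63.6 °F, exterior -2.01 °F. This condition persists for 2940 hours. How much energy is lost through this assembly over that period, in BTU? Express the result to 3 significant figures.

6410000 BTU

9.19/0.178 = 51.63
R_total = 0.62 + 51.63 + 5.62 + 0.17 = 58.04 ft²·°F·h/BTU
Q = 1930 × (63.6 − (-2.01)) / 58.04 = 2182 BTU/h
E = 2182 × 2940 = 6414000 BTU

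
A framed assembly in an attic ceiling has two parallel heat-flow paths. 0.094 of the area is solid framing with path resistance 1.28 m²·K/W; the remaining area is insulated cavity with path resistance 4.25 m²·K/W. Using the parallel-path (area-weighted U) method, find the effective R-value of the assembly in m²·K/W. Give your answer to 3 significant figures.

3.49 m²·K/W

U_eff = 0.906/4.25 + 0.094/1.28 = 0.2132 + 0.07344 = 0.2866
R_eff = 1/U_eff = 3.489 m²·K/W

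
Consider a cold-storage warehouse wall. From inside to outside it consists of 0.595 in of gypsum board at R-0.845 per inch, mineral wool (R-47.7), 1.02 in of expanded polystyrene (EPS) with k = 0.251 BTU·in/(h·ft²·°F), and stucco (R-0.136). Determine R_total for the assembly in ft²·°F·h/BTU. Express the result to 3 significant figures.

52.4 ft²·°F·h/BTU

0.595 × 0.845 = 0.5028
1.02/0.251 = 4.064
R_total = 0.5028 + 47.7 + 4.064 + 0.136 = 52.4 ft²·°F·h/BTU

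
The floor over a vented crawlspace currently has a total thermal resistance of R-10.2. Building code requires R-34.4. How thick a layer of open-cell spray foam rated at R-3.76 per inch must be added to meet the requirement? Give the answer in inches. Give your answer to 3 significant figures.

6.44 in

ΔR = 34.4 − 10.2 = 24.2 ft²·°F·h/BTU
L = ΔR / (R/in) = 24.2/3.76 = 6.436 in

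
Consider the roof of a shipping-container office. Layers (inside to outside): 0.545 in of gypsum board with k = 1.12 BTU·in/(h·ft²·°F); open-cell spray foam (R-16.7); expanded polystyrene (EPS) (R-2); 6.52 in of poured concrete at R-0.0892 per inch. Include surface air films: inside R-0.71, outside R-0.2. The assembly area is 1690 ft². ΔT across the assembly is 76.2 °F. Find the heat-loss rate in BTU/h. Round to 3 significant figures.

0.545/1.12 = 0.4866
6.52 × 0.0892 = 0.5816
R_total = 0.71 + 0.4866 + 16.7 + 2 + 0.5816 + 0.2 = 20.68 ft²·°F·h/BTU
Q = A·ΔT/R = 1690 × 76.2 / 20.68 = 6228 BTU/h

6230 BTU/h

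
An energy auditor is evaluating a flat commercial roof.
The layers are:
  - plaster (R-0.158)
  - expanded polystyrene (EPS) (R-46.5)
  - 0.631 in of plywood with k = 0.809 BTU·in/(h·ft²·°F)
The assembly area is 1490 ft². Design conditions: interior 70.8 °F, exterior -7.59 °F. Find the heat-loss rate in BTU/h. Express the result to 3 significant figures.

2460 BTU/h

0.631/0.809 = 0.78
R_total = 0.158 + 46.5 + 0.78 = 47.44 ft²·°F·h/BTU
Q = A·ΔT/R = 1490 × (70.8 − (-7.59)) / 47.44 = 2462 BTU/h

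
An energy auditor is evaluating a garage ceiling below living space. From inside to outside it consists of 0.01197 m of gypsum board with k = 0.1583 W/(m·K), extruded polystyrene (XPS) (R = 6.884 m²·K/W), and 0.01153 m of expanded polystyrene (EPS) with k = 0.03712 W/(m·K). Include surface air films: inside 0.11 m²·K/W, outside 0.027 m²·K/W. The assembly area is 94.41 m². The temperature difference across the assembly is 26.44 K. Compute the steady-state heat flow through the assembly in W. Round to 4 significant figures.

337.0 W

0.01197/0.1583 = 0.075616
0.01153/0.03712 = 0.31061
R_total = 0.11 + 0.075616 + 6.884 + 0.31061 + 0.027 = 7.4072 m²·K/W
Q = A·ΔT/R = 94.41 × 26.44 / 7.4072 = 337 W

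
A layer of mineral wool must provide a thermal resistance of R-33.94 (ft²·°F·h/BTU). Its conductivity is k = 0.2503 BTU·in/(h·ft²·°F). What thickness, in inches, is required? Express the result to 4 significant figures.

L = R × k = 33.94 × 0.2503 = 8.4952 in

8.495 in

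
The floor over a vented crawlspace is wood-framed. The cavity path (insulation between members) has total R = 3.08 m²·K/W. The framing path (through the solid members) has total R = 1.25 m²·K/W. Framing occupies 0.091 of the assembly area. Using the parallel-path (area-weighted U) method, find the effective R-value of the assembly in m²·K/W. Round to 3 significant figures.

U_eff = 0.909/3.08 + 0.091/1.25 = 0.2951 + 0.0728 = 0.3679
R_eff = 1/U_eff = 2.718 m²·K/W

2.72 m²·K/W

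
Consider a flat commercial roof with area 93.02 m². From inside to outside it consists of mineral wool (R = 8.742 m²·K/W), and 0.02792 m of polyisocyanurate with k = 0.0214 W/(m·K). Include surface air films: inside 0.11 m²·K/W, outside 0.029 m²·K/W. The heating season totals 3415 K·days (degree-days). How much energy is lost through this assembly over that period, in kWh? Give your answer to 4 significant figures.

0.02792/0.0214 = 1.3047
R_total = 0.11 + 8.742 + 1.3047 + 0.029 = 10.186 m²·K/W
E = A × HDD × 24 / R / 1000 = 93.02 × 3415 × 24 / 10.186 / 1000 = 748.49 kWh

748.5 kWh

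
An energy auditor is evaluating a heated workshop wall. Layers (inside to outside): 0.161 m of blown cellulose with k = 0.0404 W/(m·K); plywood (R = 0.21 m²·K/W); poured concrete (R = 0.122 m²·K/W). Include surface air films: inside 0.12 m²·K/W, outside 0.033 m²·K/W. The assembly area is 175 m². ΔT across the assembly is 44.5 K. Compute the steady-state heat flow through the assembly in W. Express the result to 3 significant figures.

0.161/0.0404 = 3.985
R_total = 0.12 + 3.985 + 0.21 + 0.122 + 0.033 = 4.47 m²·K/W
Q = A·ΔT/R = 175 × 44.5 / 4.47 = 1742 W

1740 W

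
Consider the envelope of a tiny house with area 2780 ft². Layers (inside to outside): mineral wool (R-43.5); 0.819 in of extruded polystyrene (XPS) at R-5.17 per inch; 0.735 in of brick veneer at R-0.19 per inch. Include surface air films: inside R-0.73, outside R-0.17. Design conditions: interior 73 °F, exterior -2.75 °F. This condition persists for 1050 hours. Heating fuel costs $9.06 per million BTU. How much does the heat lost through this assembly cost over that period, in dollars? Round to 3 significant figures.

0.819 × 5.17 = 4.234
0.735 × 0.19 = 0.1396
R_total = 0.73 + 43.5 + 4.234 + 0.1396 + 0.17 = 48.77 ft²·°F·h/BTU
Q = 2780 × (73 − (-2.75)) / 48.77 = 4318 BTU/h
E = 4318 × 1050 = 4533000 BTU
Cost = 4533000/10⁶ × 9.06 = $41.07

41.1 dollars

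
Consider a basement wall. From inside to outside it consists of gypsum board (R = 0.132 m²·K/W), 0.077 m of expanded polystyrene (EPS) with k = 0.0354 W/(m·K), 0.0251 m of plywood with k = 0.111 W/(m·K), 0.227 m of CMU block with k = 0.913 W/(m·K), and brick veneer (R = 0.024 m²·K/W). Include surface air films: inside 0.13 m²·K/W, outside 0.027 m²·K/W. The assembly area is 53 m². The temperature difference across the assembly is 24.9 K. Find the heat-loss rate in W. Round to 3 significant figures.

445 W

0.077/0.0354 = 2.175
0.0251/0.111 = 0.2261
0.227/0.913 = 0.2486
R_total = 0.13 + 0.132 + 2.175 + 0.2261 + 0.2486 + 0.024 + 0.027 = 2.963 m²·K/W
Q = A·ΔT/R = 53 × 24.9 / 2.963 = 445.4 W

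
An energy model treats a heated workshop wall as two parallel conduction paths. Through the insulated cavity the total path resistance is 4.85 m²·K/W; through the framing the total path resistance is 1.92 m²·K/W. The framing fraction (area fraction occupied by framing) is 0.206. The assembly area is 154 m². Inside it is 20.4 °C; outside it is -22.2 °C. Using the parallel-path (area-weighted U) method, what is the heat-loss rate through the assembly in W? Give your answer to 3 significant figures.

U_eff = 0.794/4.85 + 0.206/1.92 = 0.1637 + 0.1073 = 0.271
R_eff = 1/U_eff = 3.69 m²·K/W
Q = 154 × (20.4 − (-22.2)) / 3.69 = 1778 W

1780 W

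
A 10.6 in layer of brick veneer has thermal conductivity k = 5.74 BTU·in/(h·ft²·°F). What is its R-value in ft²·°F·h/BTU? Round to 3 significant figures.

R = L/k = 10.6/5.74 = 1.847 ft²·°F·h/BTU

1.85 ft²·°F·h/BTU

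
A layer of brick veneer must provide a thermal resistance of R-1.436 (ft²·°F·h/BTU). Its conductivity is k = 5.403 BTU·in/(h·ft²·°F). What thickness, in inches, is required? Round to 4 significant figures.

L = R × k = 1.436 × 5.403 = 7.7587 in

7.759 in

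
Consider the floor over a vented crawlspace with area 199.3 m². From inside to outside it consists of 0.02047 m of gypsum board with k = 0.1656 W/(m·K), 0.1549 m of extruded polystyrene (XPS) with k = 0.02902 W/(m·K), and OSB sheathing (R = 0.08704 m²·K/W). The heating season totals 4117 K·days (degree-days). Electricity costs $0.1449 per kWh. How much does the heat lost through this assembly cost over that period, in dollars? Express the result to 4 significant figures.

514.3 dollars

0.02047/0.1656 = 0.12361
0.1549/0.02902 = 5.3377
R_total = 0.12361 + 5.3377 + 0.08704 = 5.5483 m²·K/W
E = A × HDD × 24 / R / 1000 = 199.3 × 4117 × 24 / 5.5483 / 1000 = 3549.2 kWh
Cost = 3549.2 × 0.1449 = $514.29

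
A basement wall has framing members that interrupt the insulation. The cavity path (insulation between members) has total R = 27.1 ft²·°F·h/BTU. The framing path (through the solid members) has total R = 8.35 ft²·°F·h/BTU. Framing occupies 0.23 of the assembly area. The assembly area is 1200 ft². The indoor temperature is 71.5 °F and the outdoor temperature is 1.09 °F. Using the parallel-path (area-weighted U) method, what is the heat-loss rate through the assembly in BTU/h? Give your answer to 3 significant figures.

4730 BTU/h

U_eff = 0.77/27.1 + 0.23/8.35 = 0.02841 + 0.02754 = 0.05596
R_eff = 1/U_eff = 17.87 ft²·°F·h/BTU
Q = 1200 × (71.5 − 1.09) / 17.87 = 4728 BTU/h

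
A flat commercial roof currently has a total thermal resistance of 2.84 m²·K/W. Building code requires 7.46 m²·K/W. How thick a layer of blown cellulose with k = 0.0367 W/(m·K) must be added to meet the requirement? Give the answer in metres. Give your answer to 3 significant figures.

ΔR = 7.46 − 2.84 = 4.62 m²·K/W
L = ΔR × k = 4.62 × 0.0367 = 0.1696 m

0.170 m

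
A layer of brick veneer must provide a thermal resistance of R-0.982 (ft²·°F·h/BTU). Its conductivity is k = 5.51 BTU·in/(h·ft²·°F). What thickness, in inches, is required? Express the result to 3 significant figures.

5.41 in

L = R × k = 0.982 × 5.51 = 5.411 in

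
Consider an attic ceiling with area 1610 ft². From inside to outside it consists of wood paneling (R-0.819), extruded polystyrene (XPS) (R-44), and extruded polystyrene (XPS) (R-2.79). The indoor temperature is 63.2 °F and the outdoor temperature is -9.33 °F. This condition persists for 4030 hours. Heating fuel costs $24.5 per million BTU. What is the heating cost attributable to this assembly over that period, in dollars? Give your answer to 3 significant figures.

242 dollars

R_total = 0.819 + 44 + 2.79 = 47.61 ft²·°F·h/BTU
Q = 1610 × (63.2 − (-9.33)) / 47.61 = 2453 BTU/h
E = 2453 × 4030 = 9885000 BTU
Cost = 9885000/10⁶ × 24.5 = $242.2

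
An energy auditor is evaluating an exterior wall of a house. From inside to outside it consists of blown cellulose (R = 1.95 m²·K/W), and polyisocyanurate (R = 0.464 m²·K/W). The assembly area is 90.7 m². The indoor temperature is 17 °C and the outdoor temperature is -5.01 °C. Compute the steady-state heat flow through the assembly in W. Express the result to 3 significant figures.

827 W

R_total = 1.95 + 0.464 = 2.414 m²·K/W
Q = A·ΔT/R = 90.7 × (17 − (-5.01)) / 2.414 = 827 W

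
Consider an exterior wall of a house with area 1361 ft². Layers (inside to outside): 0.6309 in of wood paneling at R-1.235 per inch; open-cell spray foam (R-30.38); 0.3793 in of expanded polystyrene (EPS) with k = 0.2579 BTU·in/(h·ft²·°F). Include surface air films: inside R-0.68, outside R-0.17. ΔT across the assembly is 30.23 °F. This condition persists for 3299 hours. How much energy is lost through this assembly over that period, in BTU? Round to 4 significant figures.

4054000 BTU

0.6309 × 1.235 = 0.77916
0.3793/0.2579 = 1.4707
R_total = 0.68 + 0.77916 + 30.38 + 1.4707 + 0.17 = 33.48 ft²·°F·h/BTU
Q = 1361 × 30.23 / 33.48 = 1228.9 BTU/h
E = 1228.9 × 3299 = 4054100 BTU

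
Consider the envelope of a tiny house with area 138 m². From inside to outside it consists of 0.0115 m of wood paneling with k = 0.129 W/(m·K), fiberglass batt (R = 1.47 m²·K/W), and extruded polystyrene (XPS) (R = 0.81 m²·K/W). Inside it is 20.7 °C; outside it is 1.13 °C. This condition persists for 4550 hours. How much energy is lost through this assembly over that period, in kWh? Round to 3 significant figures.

0.0115/0.129 = 0.08915
R_total = 0.08915 + 1.47 + 0.81 = 2.369 m²·K/W
Q = 138 × (20.7 − 1.13) / 2.369 = 1140 W
E = 1140 W × 4550 h / 1000 = 5187 kWh

5190 kWh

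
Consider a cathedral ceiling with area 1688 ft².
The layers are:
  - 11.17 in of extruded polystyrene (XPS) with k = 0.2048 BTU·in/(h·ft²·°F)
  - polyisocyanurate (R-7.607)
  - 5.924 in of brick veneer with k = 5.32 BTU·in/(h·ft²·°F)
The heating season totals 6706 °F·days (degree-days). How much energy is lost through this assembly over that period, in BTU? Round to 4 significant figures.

11.17/0.2048 = 54.541
5.924/5.32 = 1.1135
R_total = 54.541 + 7.607 + 1.1135 = 63.262 ft²·°F·h/BTU
E = A × HDD × 24 / R = 1688 × 6706 × 24 / 63.262 = 4294400 BTU

4294000 BTU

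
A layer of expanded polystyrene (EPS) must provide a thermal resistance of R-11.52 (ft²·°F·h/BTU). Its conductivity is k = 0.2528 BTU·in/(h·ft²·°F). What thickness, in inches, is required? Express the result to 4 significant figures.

2.912 in

L = R × k = 11.52 × 0.2528 = 2.9123 in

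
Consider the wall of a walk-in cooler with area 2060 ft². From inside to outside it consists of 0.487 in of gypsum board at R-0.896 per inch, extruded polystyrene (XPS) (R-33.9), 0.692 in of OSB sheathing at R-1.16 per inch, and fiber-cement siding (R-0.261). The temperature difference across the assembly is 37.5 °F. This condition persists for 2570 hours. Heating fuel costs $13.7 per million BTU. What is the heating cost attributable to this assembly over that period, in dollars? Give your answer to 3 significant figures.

0.487 × 0.896 = 0.4364
0.692 × 1.16 = 0.8027
R_total = 0.4364 + 33.9 + 0.8027 + 0.261 = 35.4 ft²·°F·h/BTU
Q = 2060 × 37.5 / 35.4 = 2182 BTU/h
E = 2182 × 2570 = 5608000 BTU
Cost = 5608000/10⁶ × 13.7 = $76.83

76.8 dollars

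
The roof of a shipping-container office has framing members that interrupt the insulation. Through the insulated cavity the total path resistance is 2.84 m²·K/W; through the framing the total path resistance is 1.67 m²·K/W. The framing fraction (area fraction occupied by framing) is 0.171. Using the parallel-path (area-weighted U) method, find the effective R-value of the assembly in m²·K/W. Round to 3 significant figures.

U_eff = 0.829/2.84 + 0.171/1.67 = 0.2919 + 0.1024 = 0.3943
R_eff = 1/U_eff = 2.536 m²·K/W

2.54 m²·K/W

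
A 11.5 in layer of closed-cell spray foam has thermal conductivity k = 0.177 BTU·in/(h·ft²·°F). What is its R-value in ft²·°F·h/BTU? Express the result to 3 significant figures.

65.0 ft²·°F·h/BTU

R = L/k = 11.5/0.177 = 64.97 ft²·°F·h/BTU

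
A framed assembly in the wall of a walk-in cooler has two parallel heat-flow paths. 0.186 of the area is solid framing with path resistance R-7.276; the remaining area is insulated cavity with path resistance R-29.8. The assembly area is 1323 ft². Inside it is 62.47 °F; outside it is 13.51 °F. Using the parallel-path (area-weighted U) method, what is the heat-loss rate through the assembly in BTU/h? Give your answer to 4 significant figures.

3425 BTU/h

U_eff = 0.814/29.8 + 0.186/7.276 = 0.027315 + 0.025563 = 0.052879
R_eff = 1/U_eff = 18.911 ft²·°F·h/BTU
Q = 1323 × (62.47 − 13.51) / 18.911 = 3425.2 BTU/h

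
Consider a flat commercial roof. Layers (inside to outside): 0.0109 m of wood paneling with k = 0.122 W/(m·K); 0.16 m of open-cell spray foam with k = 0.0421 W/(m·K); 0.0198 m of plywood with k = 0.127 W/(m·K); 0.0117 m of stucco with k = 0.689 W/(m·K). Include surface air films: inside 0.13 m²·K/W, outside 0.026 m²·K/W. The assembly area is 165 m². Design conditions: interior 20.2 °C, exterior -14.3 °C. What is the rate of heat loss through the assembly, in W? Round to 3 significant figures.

1350 W

0.0109/0.122 = 0.08934
0.16/0.0421 = 3.8
0.0198/0.127 = 0.1559
0.0117/0.689 = 0.01698
R_total = 0.13 + 0.08934 + 3.8 + 0.1559 + 0.01698 + 0.026 = 4.219 m²·K/W
Q = A·ΔT/R = 165 × (20.2 − (-14.3)) / 4.219 = 1349 W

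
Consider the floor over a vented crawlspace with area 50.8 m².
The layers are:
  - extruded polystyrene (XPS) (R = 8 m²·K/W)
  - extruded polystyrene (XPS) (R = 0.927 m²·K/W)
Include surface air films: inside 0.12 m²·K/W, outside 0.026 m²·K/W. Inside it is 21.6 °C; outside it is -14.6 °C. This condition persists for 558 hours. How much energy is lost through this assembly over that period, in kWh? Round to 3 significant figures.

113 kWh

R_total = 0.12 + 8 + 0.927 + 0.026 = 9.073 m²·K/W
Q = 50.8 × (21.6 − (-14.6)) / 9.073 = 202.7 W
E = 202.7 W × 558 h / 1000 = 113.1 kWh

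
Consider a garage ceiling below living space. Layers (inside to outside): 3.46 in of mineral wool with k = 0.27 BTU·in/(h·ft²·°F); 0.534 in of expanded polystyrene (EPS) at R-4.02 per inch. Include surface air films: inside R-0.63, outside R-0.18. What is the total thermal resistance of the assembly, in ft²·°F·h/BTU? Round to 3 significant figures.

3.46/0.27 = 12.81
0.534 × 4.02 = 2.147
R_total = 0.63 + 12.81 + 2.147 + 0.18 = 15.77 ft²·°F·h/BTU

15.8 ft²·°F·h/BTU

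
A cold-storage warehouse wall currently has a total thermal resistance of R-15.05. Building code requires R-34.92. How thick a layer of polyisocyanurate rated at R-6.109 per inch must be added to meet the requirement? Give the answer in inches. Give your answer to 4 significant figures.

ΔR = 34.92 − 15.05 = 19.87 ft²·°F·h/BTU
L = ΔR / (R/in) = 19.87/6.109 = 3.2526 in

3.253 in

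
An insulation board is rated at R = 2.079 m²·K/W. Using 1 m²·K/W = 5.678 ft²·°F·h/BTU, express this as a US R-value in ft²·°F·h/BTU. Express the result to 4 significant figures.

11.80 ft²·°F·h/BTU

R_US = 2.079 × 5.678 = 11.805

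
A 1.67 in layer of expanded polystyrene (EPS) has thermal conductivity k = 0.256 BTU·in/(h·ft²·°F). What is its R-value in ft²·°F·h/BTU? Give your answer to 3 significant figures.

6.52 ft²·°F·h/BTU

R = L/k = 1.67/0.256 = 6.523 ft²·°F·h/BTU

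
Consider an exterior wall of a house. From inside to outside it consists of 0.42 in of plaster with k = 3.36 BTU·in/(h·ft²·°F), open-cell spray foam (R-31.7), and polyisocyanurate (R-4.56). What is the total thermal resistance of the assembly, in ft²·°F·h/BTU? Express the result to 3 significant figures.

36.4 ft²·°F·h/BTU

0.42/3.36 = 0.125
R_total = 0.125 + 31.7 + 4.56 = 36.38 ft²·°F·h/BTU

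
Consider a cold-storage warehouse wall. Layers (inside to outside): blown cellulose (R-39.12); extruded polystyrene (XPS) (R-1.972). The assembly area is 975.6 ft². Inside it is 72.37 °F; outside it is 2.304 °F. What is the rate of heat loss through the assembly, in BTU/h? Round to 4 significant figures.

R_total = 39.12 + 1.972 = 41.092 ft²·°F·h/BTU
Q = A·ΔT/R = 975.6 × (72.37 − 2.304) / 41.092 = 1663.5 BTU/h

1663 BTU/h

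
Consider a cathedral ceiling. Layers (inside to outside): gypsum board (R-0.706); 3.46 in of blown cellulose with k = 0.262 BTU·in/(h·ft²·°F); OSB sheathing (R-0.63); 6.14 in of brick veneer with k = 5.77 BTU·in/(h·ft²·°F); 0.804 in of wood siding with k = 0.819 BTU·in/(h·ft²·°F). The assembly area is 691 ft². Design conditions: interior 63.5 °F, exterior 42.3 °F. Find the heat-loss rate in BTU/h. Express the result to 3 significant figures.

883 BTU/h

3.46/0.262 = 13.21
6.14/5.77 = 1.064
0.804/0.819 = 0.9817
R_total = 0.706 + 13.21 + 0.63 + 1.064 + 0.9817 = 16.59 ft²·°F·h/BTU
Q = A·ΔT/R = 691 × (63.5 − 42.3) / 16.59 = 883.1 BTU/h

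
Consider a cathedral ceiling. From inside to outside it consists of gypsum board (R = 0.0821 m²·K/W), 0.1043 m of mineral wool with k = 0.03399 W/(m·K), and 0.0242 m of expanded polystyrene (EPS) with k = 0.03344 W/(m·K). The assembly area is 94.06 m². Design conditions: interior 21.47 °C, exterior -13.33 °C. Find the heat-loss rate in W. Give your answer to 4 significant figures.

0.1043/0.03399 = 3.0685
0.0242/0.03344 = 0.72368
R_total = 0.0821 + 3.0685 + 0.72368 = 3.8743 m²·K/W
Q = A·ΔT/R = 94.06 × (21.47 − (-13.33)) / 3.8743 = 844.86 W

844.9 W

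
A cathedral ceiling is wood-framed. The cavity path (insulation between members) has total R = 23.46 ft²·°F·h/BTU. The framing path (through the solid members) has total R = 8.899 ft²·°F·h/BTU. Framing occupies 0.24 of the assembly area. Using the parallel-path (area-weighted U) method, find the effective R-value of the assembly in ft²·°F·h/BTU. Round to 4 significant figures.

U_eff = 0.76/23.46 + 0.24/8.899 = 0.032396 + 0.026969 = 0.059365
R_eff = 1/U_eff = 16.845 ft²·°F·h/BTU

16.84 ft²·°F·h/BTU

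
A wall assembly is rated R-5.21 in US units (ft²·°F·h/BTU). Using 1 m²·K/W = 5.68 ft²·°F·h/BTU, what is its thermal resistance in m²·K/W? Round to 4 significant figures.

0.9173 m²·K/W

R_SI = 5.21/5.68 = 0.91725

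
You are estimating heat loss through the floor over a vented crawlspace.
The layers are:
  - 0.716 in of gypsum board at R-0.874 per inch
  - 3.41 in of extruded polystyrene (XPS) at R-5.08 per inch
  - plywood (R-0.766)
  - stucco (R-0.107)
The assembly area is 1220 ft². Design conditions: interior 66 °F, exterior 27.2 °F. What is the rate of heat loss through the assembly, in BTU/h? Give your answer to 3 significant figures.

0.716 × 0.874 = 0.6258
3.41 × 5.08 = 17.32
R_total = 0.6258 + 17.32 + 0.766 + 0.107 = 18.82 ft²·°F·h/BTU
Q = A·ΔT/R = 1220 × (66 − 27.2) / 18.82 = 2515 BTU/h

2510 BTU/h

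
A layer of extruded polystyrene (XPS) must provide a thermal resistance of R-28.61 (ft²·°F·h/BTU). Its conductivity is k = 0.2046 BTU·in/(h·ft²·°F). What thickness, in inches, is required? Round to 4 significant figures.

L = R × k = 28.61 × 0.2046 = 5.8536 in

5.854 in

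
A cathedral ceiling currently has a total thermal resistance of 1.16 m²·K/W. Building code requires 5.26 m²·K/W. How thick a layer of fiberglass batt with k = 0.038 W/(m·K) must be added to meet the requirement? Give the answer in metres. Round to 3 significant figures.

ΔR = 5.26 − 1.16 = 4.1 m²·K/W
L = ΔR × k = 4.1 × 0.038 = 0.1558 m

0.156 m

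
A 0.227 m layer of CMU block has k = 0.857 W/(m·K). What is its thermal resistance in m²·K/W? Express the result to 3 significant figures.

0.265 m²·K/W

R = L/k = 0.227/0.857 = 0.2649 m²·K/W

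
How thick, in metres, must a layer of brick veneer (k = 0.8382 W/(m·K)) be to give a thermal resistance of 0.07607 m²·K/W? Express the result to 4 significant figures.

0.06376 m

L = R·k = 0.07607 × 0.8382 = 0.063762 m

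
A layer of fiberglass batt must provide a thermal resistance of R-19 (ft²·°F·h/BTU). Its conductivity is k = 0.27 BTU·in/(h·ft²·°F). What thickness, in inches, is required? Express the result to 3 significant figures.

5.13 in

L = R × k = 19 × 0.27 = 5.13 in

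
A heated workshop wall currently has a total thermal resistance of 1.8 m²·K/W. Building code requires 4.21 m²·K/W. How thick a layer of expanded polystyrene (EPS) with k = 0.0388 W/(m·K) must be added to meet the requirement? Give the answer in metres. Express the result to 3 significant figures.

ΔR = 4.21 − 1.8 = 2.41 m²·K/W
L = ΔR × k = 2.41 × 0.0388 = 0.09351 m

0.0935 m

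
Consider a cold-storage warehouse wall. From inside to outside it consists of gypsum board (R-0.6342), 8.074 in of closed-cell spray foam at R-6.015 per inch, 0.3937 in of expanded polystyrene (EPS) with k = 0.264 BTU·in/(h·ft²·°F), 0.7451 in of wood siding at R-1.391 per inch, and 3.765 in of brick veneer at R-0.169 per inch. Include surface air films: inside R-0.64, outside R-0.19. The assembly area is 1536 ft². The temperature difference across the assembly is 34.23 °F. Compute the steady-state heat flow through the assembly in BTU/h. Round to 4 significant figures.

8.074 × 6.015 = 48.565
0.3937/0.264 = 1.4913
0.7451 × 1.391 = 1.0364
3.765 × 0.169 = 0.63629
R_total = 0.64 + 0.6342 + 48.565 + 1.4913 + 1.0364 + 0.63629 + 0.19 = 53.193 ft²·°F·h/BTU
Q = A·ΔT/R = 1536 × 34.23 / 53.193 = 988.42 BTU/h

988.4 BTU/h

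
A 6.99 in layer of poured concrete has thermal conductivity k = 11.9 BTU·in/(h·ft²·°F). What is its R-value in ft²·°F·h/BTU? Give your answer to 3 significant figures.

0.587 ft²·°F·h/BTU

R = L/k = 6.99/11.9 = 0.5874 ft²·°F·h/BTU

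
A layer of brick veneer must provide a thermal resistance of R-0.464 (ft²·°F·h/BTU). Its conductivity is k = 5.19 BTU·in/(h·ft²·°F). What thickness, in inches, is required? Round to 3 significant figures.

2.41 in

L = R × k = 0.464 × 5.19 = 2.408 in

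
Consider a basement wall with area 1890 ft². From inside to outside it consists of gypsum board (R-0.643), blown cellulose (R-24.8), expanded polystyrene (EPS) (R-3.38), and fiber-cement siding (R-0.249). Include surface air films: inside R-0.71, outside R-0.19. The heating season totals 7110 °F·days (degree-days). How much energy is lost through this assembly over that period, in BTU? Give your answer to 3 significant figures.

10800000 BTU

R_total = 0.71 + 0.643 + 24.8 + 3.38 + 0.249 + 0.19 = 29.97 ft²·°F·h/BTU
E = A × HDD × 24 / R = 1890 × 7110 × 24 / 29.97 = 10760000 BTU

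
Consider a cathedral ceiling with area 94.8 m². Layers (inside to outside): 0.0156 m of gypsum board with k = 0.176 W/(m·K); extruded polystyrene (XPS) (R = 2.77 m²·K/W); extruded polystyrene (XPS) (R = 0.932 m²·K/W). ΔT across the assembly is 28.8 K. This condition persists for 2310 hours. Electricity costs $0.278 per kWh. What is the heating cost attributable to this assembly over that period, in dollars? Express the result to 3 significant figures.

463 dollars

0.0156/0.176 = 0.08864
R_total = 0.08864 + 2.77 + 0.932 = 3.791 m²·K/W
Q = 94.8 × 28.8 / 3.791 = 720.3 W
E = 720.3 W × 2310 h / 1000 = 1664 kWh
Cost = 1664 × 0.278 = $462.5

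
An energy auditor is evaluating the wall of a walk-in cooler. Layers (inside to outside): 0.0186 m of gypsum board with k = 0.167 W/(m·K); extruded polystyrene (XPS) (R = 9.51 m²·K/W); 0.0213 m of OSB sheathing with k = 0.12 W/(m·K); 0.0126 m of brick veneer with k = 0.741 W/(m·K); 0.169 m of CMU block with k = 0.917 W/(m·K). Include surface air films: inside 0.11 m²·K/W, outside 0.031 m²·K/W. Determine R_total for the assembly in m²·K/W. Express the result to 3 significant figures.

0.0186/0.167 = 0.1114
0.0213/0.12 = 0.1775
0.0126/0.741 = 0.017
0.169/0.917 = 0.1843
R_total = 0.11 + 0.1114 + 9.51 + 0.1775 + 0.017 + 0.1843 + 0.031 = 10.14 m²·K/W

10.1 m²·K/W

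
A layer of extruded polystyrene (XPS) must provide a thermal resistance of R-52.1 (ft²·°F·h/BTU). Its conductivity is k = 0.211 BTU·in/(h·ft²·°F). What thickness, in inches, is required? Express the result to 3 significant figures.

L = R × k = 52.1 × 0.211 = 10.99 in

11.0 in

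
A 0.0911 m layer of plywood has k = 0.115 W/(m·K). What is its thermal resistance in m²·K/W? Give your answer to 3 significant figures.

R = L/k = 0.0911/0.115 = 0.7922 m²·K/W

0.792 m²·K/W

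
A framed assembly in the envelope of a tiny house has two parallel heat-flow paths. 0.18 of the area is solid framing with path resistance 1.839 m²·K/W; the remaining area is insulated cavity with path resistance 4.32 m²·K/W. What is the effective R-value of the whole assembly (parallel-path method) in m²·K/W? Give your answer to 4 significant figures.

U_eff = 0.82/4.32 + 0.18/1.839 = 0.18981 + 0.097879 = 0.28769
R_eff = 1/U_eff = 3.4759 m²·K/W

3.476 m²·K/W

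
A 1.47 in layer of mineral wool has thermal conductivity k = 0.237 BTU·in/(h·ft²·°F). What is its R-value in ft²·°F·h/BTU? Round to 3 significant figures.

R = L/k = 1.47/0.237 = 6.203 ft²·°F·h/BTU

6.20 ft²·°F·h/BTU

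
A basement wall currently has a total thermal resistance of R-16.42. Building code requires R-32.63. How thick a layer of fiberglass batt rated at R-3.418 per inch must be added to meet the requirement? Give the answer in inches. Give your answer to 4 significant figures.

4.743 in

ΔR = 32.63 − 16.42 = 16.21 ft²·°F·h/BTU
L = ΔR / (R/in) = 16.21/3.418 = 4.7425 in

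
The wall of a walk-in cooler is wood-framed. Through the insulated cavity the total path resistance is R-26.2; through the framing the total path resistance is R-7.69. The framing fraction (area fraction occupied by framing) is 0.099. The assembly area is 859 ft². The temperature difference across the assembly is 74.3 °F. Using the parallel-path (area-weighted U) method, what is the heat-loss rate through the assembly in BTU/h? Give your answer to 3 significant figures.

U_eff = 0.901/26.2 + 0.099/7.69 = 0.03439 + 0.01287 = 0.04726
R_eff = 1/U_eff = 21.16 ft²·°F·h/BTU
Q = 859 × 74.3 / 21.16 = 3017 BTU/h

3020 BTU/h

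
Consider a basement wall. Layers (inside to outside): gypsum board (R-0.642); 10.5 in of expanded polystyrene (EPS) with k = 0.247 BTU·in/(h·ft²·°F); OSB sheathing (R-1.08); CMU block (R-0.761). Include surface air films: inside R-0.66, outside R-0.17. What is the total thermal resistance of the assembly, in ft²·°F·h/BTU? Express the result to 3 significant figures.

45.8 ft²·°F·h/BTU

10.5/0.247 = 42.51
R_total = 0.66 + 0.642 + 42.51 + 1.08 + 0.761 + 0.17 = 45.82 ft²·°F·h/BTU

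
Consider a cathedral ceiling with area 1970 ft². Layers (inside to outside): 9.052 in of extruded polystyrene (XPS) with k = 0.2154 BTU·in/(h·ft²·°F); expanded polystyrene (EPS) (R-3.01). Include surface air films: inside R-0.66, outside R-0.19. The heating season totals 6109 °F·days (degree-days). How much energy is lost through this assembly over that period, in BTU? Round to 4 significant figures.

6295000 BTU

9.052/0.2154 = 42.024
R_total = 0.66 + 42.024 + 3.01 + 0.19 = 45.884 ft²·°F·h/BTU
E = A × HDD × 24 / R = 1970 × 6109 × 24 / 45.884 = 6294800 BTU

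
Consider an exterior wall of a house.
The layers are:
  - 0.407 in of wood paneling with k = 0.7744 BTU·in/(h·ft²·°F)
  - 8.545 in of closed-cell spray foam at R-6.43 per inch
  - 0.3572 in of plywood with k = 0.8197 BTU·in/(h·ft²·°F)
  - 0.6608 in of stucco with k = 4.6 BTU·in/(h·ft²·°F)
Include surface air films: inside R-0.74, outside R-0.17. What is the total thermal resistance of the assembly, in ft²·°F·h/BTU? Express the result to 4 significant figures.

0.407/0.7744 = 0.52557
8.545 × 6.43 = 54.944
0.3572/0.8197 = 0.43577
0.6608/4.6 = 0.14365
R_total = 0.74 + 0.52557 + 54.944 + 0.43577 + 0.14365 + 0.17 = 56.959 ft²·°F·h/BTU

56.96 ft²·°F·h/BTU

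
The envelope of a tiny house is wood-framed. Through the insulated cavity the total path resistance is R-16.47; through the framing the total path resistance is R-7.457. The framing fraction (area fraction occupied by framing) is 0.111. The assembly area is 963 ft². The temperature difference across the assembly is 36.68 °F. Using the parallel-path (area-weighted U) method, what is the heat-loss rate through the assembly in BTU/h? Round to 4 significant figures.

2432 BTU/h

U_eff = 0.889/16.47 + 0.111/7.457 = 0.053977 + 0.014885 = 0.068862
R_eff = 1/U_eff = 14.522 ft²·°F·h/BTU
Q = 963 × 36.68 / 14.522 = 2432.4 BTU/h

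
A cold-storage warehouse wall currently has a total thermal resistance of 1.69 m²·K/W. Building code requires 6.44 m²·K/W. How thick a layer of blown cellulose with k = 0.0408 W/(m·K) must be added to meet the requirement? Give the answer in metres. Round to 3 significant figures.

0.194 m

ΔR = 6.44 − 1.69 = 4.75 m²·K/W
L = ΔR × k = 4.75 × 0.0408 = 0.1938 m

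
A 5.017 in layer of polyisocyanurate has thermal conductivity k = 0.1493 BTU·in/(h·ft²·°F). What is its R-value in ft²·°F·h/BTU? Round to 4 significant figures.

R = L/k = 5.017/0.1493 = 33.603 ft²·°F·h/BTU

33.60 ft²·°F·h/BTU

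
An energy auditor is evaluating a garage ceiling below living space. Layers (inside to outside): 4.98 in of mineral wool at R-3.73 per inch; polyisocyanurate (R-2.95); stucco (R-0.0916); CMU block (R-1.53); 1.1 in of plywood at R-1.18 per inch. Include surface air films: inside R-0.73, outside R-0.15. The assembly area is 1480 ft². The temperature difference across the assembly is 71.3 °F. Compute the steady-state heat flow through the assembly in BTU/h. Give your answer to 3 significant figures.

4.98 × 3.73 = 18.58
1.1 × 1.18 = 1.298
R_total = 0.73 + 18.58 + 2.95 + 0.0916 + 1.53 + 1.298 + 0.15 = 25.33 ft²·°F·h/BTU
Q = A·ΔT/R = 1480 × 71.3 / 25.33 = 4167 BTU/h

4170 BTU/h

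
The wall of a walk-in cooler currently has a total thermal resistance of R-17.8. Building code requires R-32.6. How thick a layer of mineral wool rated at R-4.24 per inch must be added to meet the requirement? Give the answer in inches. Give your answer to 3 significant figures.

3.49 in

ΔR = 32.6 − 17.8 = 14.8 ft²·°F·h/BTU
L = ΔR / (R/in) = 14.8/4.24 = 3.491 in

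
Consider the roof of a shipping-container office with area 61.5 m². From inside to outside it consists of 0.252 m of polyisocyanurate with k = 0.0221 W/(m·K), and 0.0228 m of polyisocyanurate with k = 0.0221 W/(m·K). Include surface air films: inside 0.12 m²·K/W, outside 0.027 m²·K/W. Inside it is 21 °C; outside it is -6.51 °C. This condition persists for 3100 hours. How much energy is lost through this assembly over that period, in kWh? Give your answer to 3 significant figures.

417 kWh

0.252/0.0221 = 11.4
0.0228/0.0221 = 1.032
R_total = 0.12 + 11.4 + 1.032 + 0.027 = 12.58 m²·K/W
Q = 61.5 × (21 − (-6.51)) / 12.58 = 134.5 W
E = 134.5 W × 3100 h / 1000 = 416.9 kWh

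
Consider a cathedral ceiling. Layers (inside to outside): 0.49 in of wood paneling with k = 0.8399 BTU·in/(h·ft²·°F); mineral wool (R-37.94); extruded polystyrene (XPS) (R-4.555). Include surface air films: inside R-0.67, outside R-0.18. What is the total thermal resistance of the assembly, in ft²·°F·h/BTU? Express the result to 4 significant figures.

0.49/0.8399 = 0.5834
R_total = 0.67 + 0.5834 + 37.94 + 4.555 + 0.18 = 43.928 ft²·°F·h/BTU

43.93 ft²·°F·h/BTU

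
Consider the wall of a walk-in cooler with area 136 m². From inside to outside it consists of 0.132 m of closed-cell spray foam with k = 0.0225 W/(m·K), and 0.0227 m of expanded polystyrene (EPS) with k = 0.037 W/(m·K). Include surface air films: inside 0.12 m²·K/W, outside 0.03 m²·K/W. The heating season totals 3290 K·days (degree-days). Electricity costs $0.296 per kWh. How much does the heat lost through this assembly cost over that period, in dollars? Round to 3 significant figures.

479 dollars

0.132/0.0225 = 5.867
0.0227/0.037 = 0.6135
R_total = 0.12 + 5.867 + 0.6135 + 0.03 = 6.63 m²·K/W
E = A × HDD × 24 / R / 1000 = 136 × 3290 × 24 / 6.63 / 1000 = 1620 kWh
Cost = 1620 × 0.296 = $479.4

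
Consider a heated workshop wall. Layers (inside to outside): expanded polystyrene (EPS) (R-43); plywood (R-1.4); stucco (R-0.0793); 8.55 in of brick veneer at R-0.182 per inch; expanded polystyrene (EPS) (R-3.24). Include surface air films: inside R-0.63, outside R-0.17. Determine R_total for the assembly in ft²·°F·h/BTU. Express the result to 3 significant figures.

8.55 × 0.182 = 1.556
R_total = 0.63 + 43 + 1.4 + 0.0793 + 1.556 + 3.24 + 0.17 = 50.08 ft²·°F·h/BTU

50.1 ft²·°F·h/BTU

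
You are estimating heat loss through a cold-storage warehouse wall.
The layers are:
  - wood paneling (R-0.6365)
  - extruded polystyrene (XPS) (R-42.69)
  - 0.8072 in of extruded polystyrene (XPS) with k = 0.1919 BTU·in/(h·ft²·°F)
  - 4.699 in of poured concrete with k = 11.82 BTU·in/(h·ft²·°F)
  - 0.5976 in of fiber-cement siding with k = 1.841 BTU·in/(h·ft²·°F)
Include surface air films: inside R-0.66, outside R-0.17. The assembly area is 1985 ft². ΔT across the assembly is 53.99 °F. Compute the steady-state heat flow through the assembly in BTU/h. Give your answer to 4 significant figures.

2183 BTU/h

0.8072/0.1919 = 4.2064
4.699/11.82 = 0.39755
0.5976/1.841 = 0.32461
R_total = 0.66 + 0.6365 + 42.69 + 4.2064 + 0.39755 + 0.32461 + 0.17 = 49.085 ft²·°F·h/BTU
Q = A·ΔT/R = 1985 × 53.99 / 49.085 = 2183.4 BTU/h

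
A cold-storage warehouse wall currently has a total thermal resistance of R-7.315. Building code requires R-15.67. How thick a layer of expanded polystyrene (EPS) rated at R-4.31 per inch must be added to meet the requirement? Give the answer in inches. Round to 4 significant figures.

ΔR = 15.67 − 7.315 = 8.355 ft²·°F·h/BTU
L = ΔR / (R/in) = 8.355/4.31 = 1.9385 in

1.939 in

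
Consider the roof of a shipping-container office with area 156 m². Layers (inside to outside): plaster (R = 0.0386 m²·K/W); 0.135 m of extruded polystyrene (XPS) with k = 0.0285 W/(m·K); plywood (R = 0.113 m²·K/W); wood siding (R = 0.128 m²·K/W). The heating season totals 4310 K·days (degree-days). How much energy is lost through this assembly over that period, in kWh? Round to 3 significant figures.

3220 kWh

0.135/0.0285 = 4.737
R_total = 0.0386 + 4.737 + 0.113 + 0.128 = 5.016 m²·K/W
E = A × HDD × 24 / R / 1000 = 156 × 4310 × 24 / 5.016 / 1000 = 3217 kWh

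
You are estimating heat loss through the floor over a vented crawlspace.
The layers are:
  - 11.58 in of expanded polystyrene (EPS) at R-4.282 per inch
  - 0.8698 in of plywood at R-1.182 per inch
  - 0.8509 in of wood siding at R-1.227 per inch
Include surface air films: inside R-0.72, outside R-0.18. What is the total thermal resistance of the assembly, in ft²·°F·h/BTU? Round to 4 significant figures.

52.56 ft²·°F·h/BTU

11.58 × 4.282 = 49.586
0.8698 × 1.182 = 1.0281
0.8509 × 1.227 = 1.0441
R_total = 0.72 + 49.586 + 1.0281 + 1.0441 + 0.18 = 52.558 ft²·°F·h/BTU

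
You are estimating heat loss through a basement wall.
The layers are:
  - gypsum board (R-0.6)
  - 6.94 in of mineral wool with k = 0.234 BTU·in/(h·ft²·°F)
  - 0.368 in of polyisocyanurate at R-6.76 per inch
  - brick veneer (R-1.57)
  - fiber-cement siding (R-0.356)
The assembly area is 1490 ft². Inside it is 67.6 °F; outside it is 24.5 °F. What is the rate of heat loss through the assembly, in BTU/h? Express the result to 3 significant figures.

6.94/0.234 = 29.66
0.368 × 6.76 = 2.488
R_total = 0.6 + 29.66 + 2.488 + 1.57 + 0.356 = 34.67 ft²·°F·h/BTU
Q = A·ΔT/R = 1490 × (67.6 − 24.5) / 34.67 = 1852 BTU/h

1850 BTU/h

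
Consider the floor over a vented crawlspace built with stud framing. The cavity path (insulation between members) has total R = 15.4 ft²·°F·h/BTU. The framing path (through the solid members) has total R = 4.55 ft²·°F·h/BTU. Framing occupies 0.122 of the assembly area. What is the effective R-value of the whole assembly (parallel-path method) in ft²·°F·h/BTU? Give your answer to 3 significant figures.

U_eff = 0.878/15.4 + 0.122/4.55 = 0.05701 + 0.02681 = 0.08383
R_eff = 1/U_eff = 11.93 ft²·°F·h/BTU

11.9 ft²·°F·h/BTU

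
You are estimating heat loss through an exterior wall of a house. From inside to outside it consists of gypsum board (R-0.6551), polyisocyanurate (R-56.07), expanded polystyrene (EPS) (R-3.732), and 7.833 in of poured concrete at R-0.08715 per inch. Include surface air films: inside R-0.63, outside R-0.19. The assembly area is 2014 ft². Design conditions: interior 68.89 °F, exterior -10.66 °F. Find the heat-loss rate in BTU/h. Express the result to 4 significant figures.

7.833 × 0.08715 = 0.68265
R_total = 0.63 + 0.6551 + 56.07 + 3.732 + 0.68265 + 0.19 = 61.96 ft²·°F·h/BTU
Q = A·ΔT/R = 2014 × (68.89 − (-10.66)) / 61.96 = 2585.8 BTU/h

2586 BTU/h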